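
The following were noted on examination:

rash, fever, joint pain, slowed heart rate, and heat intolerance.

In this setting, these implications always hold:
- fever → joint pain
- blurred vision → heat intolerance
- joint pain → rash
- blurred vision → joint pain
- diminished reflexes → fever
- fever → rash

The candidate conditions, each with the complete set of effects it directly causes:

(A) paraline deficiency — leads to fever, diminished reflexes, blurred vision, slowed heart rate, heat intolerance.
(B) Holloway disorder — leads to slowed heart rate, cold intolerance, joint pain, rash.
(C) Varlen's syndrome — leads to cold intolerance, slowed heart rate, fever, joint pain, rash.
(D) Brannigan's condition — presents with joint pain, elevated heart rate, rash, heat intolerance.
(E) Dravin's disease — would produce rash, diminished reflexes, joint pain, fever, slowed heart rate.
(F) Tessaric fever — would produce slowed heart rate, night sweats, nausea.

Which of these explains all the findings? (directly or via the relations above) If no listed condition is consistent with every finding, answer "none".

Per-candidate check:
(A) paraline deficiency — accounts for every observation (rash by fever → rash)
(B) Holloway disorder — rash match; fever miss; joint pain match; slowed heart rate match; heat intolerance miss
(C) Varlen's syndrome — rash match; fever match; joint pain match; slowed heart rate match; heat intolerance miss
(D) Brannigan's condition — rash match; fever miss; joint pain match; slowed heart rate miss; heat intolerance match
(E) Dravin's disease — does not account for heat intolerance
(F) Tessaric fever — rash miss; fever miss; joint pain miss; slowed heart rate match; heat intolerance miss
Only (A) is consistent with every observation.

A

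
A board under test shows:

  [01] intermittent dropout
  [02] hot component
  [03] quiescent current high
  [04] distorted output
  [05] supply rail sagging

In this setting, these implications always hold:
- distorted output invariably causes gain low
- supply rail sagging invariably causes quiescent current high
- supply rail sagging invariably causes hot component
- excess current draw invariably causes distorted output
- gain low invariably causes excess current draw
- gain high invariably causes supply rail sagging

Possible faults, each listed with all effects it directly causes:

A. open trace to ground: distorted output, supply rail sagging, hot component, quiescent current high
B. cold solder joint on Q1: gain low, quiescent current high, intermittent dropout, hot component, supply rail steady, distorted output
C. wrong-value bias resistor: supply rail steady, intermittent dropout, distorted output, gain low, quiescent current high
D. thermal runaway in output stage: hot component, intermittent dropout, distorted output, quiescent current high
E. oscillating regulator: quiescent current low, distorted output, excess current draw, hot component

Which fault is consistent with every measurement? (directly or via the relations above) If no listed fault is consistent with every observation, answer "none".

For each candidate, compare predicted effects to what was observed:
(A) open trace to ground — intermittent dropout ✗; hot component ✓; quiescent current high ✓; distorted output ✓; supply rail sagging ✓
(B) cold solder joint on Q1 — intermittent dropout ✓; hot component ✓; quiescent current high ✓; distorted output ✓; supply rail sagging ✗
(C) wrong-value bias resistor — fails on hot component, supply rail sagging (predicts supply rail steady, not supply rail sagging)
(D) thermal runaway in output stage — intermittent dropout ✓; hot component ✓; quiescent current high ✓; distorted output ✓; supply rail sagging ✗
(E) oscillating regulator — fails on intermittent dropout, quiescent current high, supply rail sagging (predicts quiescent current low, not quiescent current high)
Every candidate fails on at least one observation.

none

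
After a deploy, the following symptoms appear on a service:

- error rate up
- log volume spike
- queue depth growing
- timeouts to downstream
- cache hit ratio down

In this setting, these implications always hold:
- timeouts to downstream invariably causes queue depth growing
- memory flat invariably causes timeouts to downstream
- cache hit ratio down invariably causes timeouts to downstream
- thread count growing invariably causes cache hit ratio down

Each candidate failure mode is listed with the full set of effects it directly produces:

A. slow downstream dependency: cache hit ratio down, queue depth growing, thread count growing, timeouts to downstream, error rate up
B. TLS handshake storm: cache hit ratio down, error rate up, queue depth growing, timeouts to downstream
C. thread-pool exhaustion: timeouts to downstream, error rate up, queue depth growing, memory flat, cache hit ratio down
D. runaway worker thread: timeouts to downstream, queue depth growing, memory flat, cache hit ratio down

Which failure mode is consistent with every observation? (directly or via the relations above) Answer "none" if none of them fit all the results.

Checking each candidate against the observations:
(A) slow downstream dependency — does not account for log volume spike
(B) TLS handshake storm — error rate up ✓; log volume spike ✗; queue depth growing ✓; timeouts to downstream ✓; cache hit ratio down ✓
(C) thread-pool exhaustion — does not account for log volume spike
(D) runaway worker thread — error rate up ✗; log volume spike ✗; queue depth growing ✓; timeouts to downstream ✓; cache hit ratio down ✓
Every candidate fails on at least one observation.

none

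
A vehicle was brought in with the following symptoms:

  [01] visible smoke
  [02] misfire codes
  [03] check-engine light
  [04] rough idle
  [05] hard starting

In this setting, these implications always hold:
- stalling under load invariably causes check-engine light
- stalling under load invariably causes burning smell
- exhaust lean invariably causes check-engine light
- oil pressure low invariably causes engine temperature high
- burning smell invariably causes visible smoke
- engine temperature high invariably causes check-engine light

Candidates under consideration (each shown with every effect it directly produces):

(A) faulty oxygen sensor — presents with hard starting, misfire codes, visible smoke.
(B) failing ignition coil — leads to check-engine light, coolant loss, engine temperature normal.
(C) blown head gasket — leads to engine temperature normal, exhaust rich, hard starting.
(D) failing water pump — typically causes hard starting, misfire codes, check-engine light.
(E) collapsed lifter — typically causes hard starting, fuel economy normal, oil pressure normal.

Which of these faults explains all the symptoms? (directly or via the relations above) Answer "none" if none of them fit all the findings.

none

Testing each hypothesis:
(A) faulty oxygen sensor — visible smoke ✓; misfire codes ✓; check-engine light ✗; rough idle ✗; hard starting ✓
(B) failing ignition coil — visible smoke ✗; misfire codes ✗; check-engine light ✓; rough idle ✗; hard starting ✗
(C) blown head gasket — visible smoke ✗; misfire codes ✗; check-engine light ✗; rough idle ✗; hard starting ✓
(D) failing water pump — visible smoke ✗; misfire codes ✓; check-engine light ✓; rough idle ✗; hard starting ✓
(E) collapsed lifter — does not account for visible smoke, misfire codes, check-engine light, rough idle
Every candidate fails on at least one observation.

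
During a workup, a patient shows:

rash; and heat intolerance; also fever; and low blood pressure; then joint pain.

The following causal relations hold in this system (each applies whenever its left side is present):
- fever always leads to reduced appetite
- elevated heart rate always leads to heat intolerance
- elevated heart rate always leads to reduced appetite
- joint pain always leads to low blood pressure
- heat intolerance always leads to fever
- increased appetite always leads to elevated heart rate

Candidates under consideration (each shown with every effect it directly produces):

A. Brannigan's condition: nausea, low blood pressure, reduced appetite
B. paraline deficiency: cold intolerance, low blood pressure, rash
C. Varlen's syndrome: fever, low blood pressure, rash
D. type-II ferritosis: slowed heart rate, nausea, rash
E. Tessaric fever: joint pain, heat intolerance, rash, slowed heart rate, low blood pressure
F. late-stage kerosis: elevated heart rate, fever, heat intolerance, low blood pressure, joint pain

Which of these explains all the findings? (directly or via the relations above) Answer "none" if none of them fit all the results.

Per-candidate check:
(A) Brannigan's condition — rash ✗; heat intolerance ✗; fever ✗; low blood pressure ✓; joint pain ✗
(B) paraline deficiency — fails on heat intolerance, fever, joint pain (predicts cold intolerance, not heat intolerance)
(C) Varlen's syndrome — rash ✓; heat intolerance ✗; fever ✓; low blood pressure ✓; joint pain ✗
(D) type-II ferritosis — does not account for heat intolerance, fever, low blood pressure, joint pain
(E) Tessaric fever — rash ✓; heat intolerance ✓; fever ✓ (through heat intolerance → fever); low blood pressure ✓; joint pain ✓
(F) late-stage kerosis — does not account for rash
(E) alone accounts for all the evidence.

E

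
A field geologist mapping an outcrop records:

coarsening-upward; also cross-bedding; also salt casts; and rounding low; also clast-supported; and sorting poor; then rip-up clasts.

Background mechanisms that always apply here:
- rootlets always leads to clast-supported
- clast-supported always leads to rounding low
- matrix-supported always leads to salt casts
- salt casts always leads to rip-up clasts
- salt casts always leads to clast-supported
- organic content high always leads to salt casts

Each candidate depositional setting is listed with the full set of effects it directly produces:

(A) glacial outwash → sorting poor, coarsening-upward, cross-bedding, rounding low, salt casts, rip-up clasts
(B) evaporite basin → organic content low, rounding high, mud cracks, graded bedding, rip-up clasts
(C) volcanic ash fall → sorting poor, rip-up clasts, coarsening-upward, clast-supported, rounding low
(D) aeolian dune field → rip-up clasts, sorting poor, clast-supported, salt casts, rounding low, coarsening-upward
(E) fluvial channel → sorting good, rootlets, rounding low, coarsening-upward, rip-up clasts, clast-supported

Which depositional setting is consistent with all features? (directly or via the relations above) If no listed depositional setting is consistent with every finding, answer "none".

For each candidate, compare predicted effects to what was observed:
(A) glacial outwash — accounts for every observation (clast-supported through salt casts → clast-supported)
(B) evaporite basin — coarsening-upward ✗; cross-bedding ✗; salt casts ✗; rounding low ✗; clast-supported ✗; sorting poor ✗; rip-up clasts ✓
(C) volcanic ash fall — coarsening-upward ✓; cross-bedding ✗; salt casts ✗; rounding low ✓; clast-supported ✓; sorting poor ✓; rip-up clasts ✓
(D) aeolian dune field — coarsening-upward ✓; cross-bedding ✗; salt casts ✓; rounding low ✓; clast-supported ✓; sorting poor ✓; rip-up clasts ✓
(E) fluvial channel — coarsening-upward ✓; cross-bedding ✗; salt casts ✗; rounding low ✓; clast-supported ✓; sorting poor ✗; rip-up clasts ✓
(A) alone accounts for all the evidence.

A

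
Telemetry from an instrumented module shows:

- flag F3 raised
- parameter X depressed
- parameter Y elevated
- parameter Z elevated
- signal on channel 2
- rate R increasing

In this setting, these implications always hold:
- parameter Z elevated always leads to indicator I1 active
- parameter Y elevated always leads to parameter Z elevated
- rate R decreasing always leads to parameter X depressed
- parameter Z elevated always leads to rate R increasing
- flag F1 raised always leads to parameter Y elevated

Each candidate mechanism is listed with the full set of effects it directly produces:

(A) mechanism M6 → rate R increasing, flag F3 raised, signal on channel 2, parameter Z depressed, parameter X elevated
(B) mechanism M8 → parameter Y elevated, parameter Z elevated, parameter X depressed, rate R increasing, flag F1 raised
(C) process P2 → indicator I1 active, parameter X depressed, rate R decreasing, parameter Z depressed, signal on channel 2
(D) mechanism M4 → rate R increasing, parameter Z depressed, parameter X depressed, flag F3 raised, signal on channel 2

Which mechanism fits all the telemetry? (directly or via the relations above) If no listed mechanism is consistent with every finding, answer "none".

none

Per-candidate check:
(A) mechanism M6 — flag F3 raised +; parameter X depressed -; parameter Y elevated -; parameter Z elevated -; signal on channel 2 +; rate R increasing +
(B) mechanism M8 — does not account for flag F3 raised, signal on channel 2
(C) process P2 — fails on flag F3 raised, parameter Y elevated, parameter Z elevated, rate R increasing (predicts parameter Z depressed, not parameter Z elevated; predicts rate R decreasing, not rate R increasing)
(D) mechanism M4 — fails on parameter Y elevated, parameter Z elevated (predicts parameter Z depressed, not parameter Z elevated)
None of the listed candidates fits everything.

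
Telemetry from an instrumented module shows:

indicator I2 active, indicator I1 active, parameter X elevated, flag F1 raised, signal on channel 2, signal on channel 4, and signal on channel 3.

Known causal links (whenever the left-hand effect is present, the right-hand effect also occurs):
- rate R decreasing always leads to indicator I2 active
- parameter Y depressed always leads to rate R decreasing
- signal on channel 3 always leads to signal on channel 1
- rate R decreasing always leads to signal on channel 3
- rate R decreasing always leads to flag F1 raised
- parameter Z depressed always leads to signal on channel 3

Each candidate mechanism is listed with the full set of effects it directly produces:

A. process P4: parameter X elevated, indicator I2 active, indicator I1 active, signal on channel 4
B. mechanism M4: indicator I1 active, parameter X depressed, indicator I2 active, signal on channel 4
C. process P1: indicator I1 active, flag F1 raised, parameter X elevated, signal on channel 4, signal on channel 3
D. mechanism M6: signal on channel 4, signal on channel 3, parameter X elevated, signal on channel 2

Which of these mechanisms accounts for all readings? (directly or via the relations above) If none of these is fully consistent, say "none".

Checking each candidate against the observations:
(A) process P4 — does not account for flag F1 raised, signal on channel 2, signal on channel 3
(B) mechanism M4 — fails on parameter X elevated, flag F1 raised, signal on channel 2, signal on channel 3 (predicts parameter X depressed, not parameter X elevated)
(C) process P1 — indicator I2 active -; indicator I1 active +; parameter X elevated +; flag F1 raised +; signal on channel 2 -; signal on channel 4 +; signal on channel 3 +
(D) mechanism M6 — does not account for indicator I2 active, indicator I1 active, flag F1 raised
None of the listed candidates fits everything.

none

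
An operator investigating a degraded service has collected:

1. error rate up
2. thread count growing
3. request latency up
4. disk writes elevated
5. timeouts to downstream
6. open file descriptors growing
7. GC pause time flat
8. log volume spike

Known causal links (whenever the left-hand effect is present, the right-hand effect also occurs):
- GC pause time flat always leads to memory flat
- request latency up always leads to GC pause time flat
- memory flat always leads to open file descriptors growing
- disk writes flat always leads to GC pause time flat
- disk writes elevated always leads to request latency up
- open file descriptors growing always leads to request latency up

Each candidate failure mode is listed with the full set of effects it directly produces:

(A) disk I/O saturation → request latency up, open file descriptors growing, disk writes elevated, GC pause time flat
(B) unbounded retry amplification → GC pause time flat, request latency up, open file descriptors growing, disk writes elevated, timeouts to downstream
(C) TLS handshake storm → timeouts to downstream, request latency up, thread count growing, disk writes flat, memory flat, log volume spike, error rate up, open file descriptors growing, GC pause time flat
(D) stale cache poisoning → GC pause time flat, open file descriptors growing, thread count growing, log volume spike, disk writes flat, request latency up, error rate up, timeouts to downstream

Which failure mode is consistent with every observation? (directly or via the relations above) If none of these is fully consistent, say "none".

none

Checking each candidate against the observations:
(A) disk I/O saturation — error rate up NO; thread count growing NO; request latency up yes; disk writes elevated yes; timeouts to downstream NO; open file descriptors growing yes; GC pause time flat yes; log volume spike NO
(B) unbounded retry amplification — error rate up NO; thread count growing NO; request latency up yes; disk writes elevated yes; timeouts to downstream yes; open file descriptors growing yes; GC pause time flat yes; log volume spike NO
(C) TLS handshake storm — error rate up yes; thread count growing yes; request latency up yes; disk writes elevated NO; timeouts to downstream yes; open file descriptors growing yes; GC pause time flat yes; log volume spike yes
(D) stale cache poisoning — error rate up yes; thread count growing yes; request latency up yes; disk writes elevated NO; timeouts to downstream yes; open file descriptors growing yes; GC pause time flat yes; log volume spike yes
None of the listed candidates fits everything.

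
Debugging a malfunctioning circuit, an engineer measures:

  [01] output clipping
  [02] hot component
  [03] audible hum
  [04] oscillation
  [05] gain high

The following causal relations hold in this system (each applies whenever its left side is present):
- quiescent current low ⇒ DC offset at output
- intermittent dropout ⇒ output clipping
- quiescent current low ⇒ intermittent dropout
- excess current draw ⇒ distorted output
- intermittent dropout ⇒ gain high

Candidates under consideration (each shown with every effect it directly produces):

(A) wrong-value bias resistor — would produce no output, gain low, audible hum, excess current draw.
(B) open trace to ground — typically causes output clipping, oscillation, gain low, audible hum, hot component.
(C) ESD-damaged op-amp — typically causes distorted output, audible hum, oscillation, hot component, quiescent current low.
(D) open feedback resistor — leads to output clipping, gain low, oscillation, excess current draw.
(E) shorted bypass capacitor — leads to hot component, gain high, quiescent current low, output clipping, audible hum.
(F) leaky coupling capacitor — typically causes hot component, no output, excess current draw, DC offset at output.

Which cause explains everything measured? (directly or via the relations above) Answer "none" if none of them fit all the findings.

C

For each candidate, compare predicted effects to what was observed:
(A) wrong-value bias resistor — fails on output clipping, hot component, oscillation, gain high (predicts gain low, not gain high)
(B) open trace to ground — fails on gain high (predicts gain low, not gain high)
(C) ESD-damaged op-amp — accounts for every observation (output clipping through quiescent current low → intermittent dropout → output clipping)
(D) open feedback resistor — output clipping yes; hot component NO; audible hum NO; oscillation yes; gain high NO
(E) shorted bypass capacitor — does not account for oscillation
(F) leaky coupling capacitor — output clipping NO; hot component yes; audible hum NO; oscillation NO; gain high NO
(C) is the only candidate with no mismatches.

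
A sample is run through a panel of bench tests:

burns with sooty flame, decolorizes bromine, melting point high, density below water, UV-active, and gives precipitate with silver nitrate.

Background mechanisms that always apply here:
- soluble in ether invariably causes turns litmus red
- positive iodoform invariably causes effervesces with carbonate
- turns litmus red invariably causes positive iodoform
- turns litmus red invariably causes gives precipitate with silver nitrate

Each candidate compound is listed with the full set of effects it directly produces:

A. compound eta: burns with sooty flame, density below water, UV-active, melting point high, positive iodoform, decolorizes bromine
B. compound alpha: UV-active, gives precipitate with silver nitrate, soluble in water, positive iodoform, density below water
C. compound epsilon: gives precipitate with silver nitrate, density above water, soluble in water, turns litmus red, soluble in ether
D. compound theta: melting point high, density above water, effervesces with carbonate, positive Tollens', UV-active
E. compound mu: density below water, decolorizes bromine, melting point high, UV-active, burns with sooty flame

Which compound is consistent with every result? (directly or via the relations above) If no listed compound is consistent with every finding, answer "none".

none

Checking each candidate against the observations:
(A) compound eta — burns with sooty flame ✓; decolorizes bromine ✓; melting point high ✓; density below water ✓; UV-active ✓; gives precipitate with silver nitrate ✗
(B) compound alpha — burns with sooty flame ✗; decolorizes bromine ✗; melting point high ✗; density below water ✓; UV-active ✓; gives precipitate with silver nitrate ✓
(C) compound epsilon — burns with sooty flame ✗; decolorizes bromine ✗; melting point high ✗; density below water ✗; UV-active ✗; gives precipitate with silver nitrate ✓
(D) compound theta — fails on burns with sooty flame, decolorizes bromine, density below water, gives precipitate with silver nitrate (predicts density above water, not density below water)
(E) compound mu — burns with sooty flame ✓; decolorizes bromine ✓; melting point high ✓; density below water ✓; UV-active ✓; gives precipitate with silver nitrate ✗
No candidate is consistent with all observations.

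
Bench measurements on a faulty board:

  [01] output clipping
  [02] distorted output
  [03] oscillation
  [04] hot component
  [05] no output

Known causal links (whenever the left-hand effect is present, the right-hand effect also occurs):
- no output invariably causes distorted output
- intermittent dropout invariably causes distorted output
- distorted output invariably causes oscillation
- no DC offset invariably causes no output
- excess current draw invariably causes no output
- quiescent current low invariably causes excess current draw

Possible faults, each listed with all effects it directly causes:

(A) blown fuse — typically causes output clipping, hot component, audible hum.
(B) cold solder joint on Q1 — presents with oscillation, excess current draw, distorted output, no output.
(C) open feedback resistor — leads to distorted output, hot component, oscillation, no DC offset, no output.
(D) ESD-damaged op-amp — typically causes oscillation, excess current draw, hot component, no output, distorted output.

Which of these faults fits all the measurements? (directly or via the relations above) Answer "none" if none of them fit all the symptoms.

Testing each hypothesis:
(A) blown fuse — does not account for distorted output, oscillation, no output
(B) cold solder joint on Q1 — does not account for output clipping, hot component
(C) open feedback resistor — output clipping ✗; distorted output ✓; oscillation ✓; hot component ✓; no output ✓
(D) ESD-damaged op-amp — does not account for output clipping
No candidate is consistent with all observations.

none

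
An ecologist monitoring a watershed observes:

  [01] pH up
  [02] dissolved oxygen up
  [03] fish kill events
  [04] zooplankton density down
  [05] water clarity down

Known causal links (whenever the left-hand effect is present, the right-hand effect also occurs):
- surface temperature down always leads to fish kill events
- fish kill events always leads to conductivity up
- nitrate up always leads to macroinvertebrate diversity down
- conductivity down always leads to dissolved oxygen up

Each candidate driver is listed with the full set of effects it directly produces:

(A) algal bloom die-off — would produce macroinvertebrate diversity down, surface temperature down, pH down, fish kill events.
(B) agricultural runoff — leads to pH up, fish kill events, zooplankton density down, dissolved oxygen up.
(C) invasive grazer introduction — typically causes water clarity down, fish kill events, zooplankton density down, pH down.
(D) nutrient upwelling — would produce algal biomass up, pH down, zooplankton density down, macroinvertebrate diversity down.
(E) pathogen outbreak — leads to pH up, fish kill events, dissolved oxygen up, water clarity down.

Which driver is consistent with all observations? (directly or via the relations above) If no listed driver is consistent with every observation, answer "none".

none

Per-candidate check:
(A) algal bloom die-off — pH up miss; dissolved oxygen up miss; fish kill events match; zooplankton density down miss; water clarity down miss
(B) agricultural runoff — pH up match; dissolved oxygen up match; fish kill events match; zooplankton density down match; water clarity down miss
(C) invasive grazer introduction — fails on pH up, dissolved oxygen up (predicts pH down, not pH up)
(D) nutrient upwelling — fails on pH up, dissolved oxygen up, fish kill events, water clarity down (predicts pH down, not pH up)
(E) pathogen outbreak — does not account for zooplankton density down
No candidate is consistent with all observations.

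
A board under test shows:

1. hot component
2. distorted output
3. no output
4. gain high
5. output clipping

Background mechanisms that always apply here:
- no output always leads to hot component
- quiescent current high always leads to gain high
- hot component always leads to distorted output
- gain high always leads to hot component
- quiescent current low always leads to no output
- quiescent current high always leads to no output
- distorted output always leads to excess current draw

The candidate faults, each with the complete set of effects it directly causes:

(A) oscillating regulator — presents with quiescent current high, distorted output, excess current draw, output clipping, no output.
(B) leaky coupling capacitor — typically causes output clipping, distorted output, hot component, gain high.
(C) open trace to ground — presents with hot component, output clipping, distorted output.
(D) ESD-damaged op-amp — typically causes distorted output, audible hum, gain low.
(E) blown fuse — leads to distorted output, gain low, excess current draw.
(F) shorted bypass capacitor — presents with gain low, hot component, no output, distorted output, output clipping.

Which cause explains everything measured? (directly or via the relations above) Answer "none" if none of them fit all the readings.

A

Checking each candidate against the observations:
(A) oscillating regulator — accounts for every observation (hot component via no output → hot component)
(B) leaky coupling capacitor — does not account for no output
(C) open trace to ground — does not account for no output, gain high
(D) ESD-damaged op-amp — hot component -; distorted output +; no output -; gain high -; output clipping -
(E) blown fuse — fails on hot component, no output, gain high, output clipping (predicts gain low, not gain high)
(F) shorted bypass capacitor — hot component +; distorted output +; no output +; gain high -; output clipping +
(A) alone accounts for all the evidence.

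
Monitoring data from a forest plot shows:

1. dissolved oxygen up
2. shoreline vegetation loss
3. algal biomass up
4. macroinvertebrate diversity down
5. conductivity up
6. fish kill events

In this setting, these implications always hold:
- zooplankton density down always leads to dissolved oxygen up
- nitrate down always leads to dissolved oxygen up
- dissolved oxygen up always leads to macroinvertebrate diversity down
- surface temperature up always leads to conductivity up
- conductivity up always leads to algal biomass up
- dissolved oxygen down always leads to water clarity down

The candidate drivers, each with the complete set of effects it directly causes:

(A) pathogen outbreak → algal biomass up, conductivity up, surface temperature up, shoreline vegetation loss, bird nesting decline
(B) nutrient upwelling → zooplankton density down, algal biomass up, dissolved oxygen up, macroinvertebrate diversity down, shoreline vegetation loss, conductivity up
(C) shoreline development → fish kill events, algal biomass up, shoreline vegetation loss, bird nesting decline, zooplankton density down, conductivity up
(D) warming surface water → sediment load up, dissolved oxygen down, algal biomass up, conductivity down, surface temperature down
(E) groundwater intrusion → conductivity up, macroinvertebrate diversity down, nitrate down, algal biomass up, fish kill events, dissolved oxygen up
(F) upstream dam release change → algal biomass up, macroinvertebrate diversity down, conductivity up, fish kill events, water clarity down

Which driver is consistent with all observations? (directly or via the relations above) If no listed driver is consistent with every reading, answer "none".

C

For each candidate, compare predicted effects to what was observed:
(A) pathogen outbreak — dissolved oxygen up -; shoreline vegetation loss +; algal biomass up +; macroinvertebrate diversity down -; conductivity up +; fish kill events -
(B) nutrient upwelling — does not account for fish kill events
(C) shoreline development — dissolved oxygen up + (by zooplankton density down → dissolved oxygen up); shoreline vegetation loss +; algal biomass up +; macroinvertebrate diversity down + (by zooplankton density down → dissolved oxygen up → macroinvertebrate diversity down); conductivity up +; fish kill events +
(D) warming surface water — fails on dissolved oxygen up, shoreline vegetation loss, macroinvertebrate diversity down, conductivity up, fish kill events (predicts dissolved oxygen down, not dissolved oxygen up; predicts conductivity down, not conductivity up)
(E) groundwater intrusion — dissolved oxygen up +; shoreline vegetation loss -; algal biomass up +; macroinvertebrate diversity down +; conductivity up +; fish kill events +
(F) upstream dam release change — does not account for dissolved oxygen up, shoreline vegetation loss
Only (C) is consistent with every observation.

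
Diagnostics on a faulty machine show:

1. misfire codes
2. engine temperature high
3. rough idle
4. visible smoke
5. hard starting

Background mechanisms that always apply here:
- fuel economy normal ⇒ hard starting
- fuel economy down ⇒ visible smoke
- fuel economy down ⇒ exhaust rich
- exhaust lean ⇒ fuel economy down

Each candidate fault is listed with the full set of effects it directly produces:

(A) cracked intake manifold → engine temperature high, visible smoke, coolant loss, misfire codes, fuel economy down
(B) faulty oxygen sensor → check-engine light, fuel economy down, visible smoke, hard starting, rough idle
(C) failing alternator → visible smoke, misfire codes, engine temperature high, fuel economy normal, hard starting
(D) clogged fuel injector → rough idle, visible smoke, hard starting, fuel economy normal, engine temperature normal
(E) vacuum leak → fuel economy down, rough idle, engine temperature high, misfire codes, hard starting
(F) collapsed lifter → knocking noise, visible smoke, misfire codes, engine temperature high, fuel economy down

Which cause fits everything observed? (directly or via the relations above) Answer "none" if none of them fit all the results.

E

Testing each hypothesis:
(A) cracked intake manifold — does not account for rough idle, hard starting
(B) faulty oxygen sensor — does not account for misfire codes, engine temperature high
(C) failing alternator — misfire codes match; engine temperature high match; rough idle miss; visible smoke match; hard starting match
(D) clogged fuel injector — misfire codes miss; engine temperature high miss; rough idle match; visible smoke match; hard starting match
(E) vacuum leak — accounts for every observation (visible smoke through fuel economy down → visible smoke)
(F) collapsed lifter — does not account for rough idle, hard starting
(E) alone accounts for all the evidence.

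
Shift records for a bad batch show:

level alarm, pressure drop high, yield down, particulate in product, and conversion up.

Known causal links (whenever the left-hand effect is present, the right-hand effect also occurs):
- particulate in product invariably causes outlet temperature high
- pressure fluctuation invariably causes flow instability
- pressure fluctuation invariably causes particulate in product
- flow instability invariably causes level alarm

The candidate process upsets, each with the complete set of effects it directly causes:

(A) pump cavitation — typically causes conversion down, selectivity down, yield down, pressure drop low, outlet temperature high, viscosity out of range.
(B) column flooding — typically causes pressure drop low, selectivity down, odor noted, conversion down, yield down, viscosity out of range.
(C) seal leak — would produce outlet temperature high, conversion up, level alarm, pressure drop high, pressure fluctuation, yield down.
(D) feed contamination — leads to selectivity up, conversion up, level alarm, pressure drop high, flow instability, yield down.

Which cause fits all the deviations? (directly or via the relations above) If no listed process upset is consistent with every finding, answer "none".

Checking each candidate against the observations:
(A) pump cavitation — fails on level alarm, pressure drop high, particulate in product, conversion up (predicts pressure drop low, not pressure drop high; predicts conversion down, not conversion up)
(B) column flooding — level alarm ✗; pressure drop high ✗; yield down ✓; particulate in product ✗; conversion up ✗
(C) seal leak — accounts for every observation (particulate in product through pressure fluctuation → particulate in product)
(D) feed contamination — level alarm ✓; pressure drop high ✓; yield down ✓; particulate in product ✗; conversion up ✓
(C) is the only candidate with no mismatches.

C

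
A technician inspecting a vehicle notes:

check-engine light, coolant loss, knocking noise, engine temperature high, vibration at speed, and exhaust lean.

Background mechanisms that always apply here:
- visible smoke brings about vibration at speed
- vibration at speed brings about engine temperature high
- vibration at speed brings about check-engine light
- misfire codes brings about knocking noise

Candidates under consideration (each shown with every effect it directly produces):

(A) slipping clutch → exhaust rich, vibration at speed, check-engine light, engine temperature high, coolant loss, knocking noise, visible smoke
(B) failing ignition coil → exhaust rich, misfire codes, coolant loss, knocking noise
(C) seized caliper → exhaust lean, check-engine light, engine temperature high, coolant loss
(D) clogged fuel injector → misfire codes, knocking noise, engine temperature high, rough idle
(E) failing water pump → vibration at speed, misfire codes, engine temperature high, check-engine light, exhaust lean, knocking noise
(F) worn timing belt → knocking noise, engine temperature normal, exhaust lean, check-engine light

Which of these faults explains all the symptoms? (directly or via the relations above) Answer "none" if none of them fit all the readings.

Checking each candidate against the observations:
(A) slipping clutch — check-engine light ✓; coolant loss ✓; knocking noise ✓; engine temperature high ✓; vibration at speed ✓; exhaust lean ✗
(B) failing ignition coil — check-engine light ✗; coolant loss ✓; knocking noise ✓; engine temperature high ✗; vibration at speed ✗; exhaust lean ✗
(C) seized caliper — does not account for knocking noise, vibration at speed
(D) clogged fuel injector — does not account for check-engine light, coolant loss, vibration at speed, exhaust lean
(E) failing water pump — check-engine light ✓; coolant loss ✗; knocking noise ✓; engine temperature high ✓; vibration at speed ✓; exhaust lean ✓
(F) worn timing belt — check-engine light ✓; coolant loss ✗; knocking noise ✓; engine temperature high ✗; vibration at speed ✗; exhaust lean ✓
Every candidate fails on at least one observation.

none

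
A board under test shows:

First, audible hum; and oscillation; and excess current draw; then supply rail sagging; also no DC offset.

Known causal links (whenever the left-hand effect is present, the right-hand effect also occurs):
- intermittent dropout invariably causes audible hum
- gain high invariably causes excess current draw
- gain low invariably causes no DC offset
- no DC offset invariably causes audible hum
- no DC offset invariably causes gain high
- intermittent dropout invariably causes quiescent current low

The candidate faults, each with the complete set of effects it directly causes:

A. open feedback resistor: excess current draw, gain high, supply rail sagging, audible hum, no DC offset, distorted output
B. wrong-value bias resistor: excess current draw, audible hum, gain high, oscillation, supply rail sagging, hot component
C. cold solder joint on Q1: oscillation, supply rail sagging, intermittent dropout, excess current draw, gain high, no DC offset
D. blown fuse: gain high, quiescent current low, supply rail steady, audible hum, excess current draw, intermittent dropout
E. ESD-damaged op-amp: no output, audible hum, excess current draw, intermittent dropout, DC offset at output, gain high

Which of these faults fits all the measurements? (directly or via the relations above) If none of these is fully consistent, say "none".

C

Testing each hypothesis:
(A) open feedback resistor — audible hum yes; oscillation NO; excess current draw yes; supply rail sagging yes; no DC offset yes
(B) wrong-value bias resistor — audible hum yes; oscillation yes; excess current draw yes; supply rail sagging yes; no DC offset NO
(C) cold solder joint on Q1 — audible hum yes (by no DC offset → audible hum); oscillation yes; excess current draw yes; supply rail sagging yes; no DC offset yes
(D) blown fuse — audible hum yes; oscillation NO; excess current draw yes; supply rail sagging NO; no DC offset NO
(E) ESD-damaged op-amp — fails on oscillation, supply rail sagging, no DC offset (predicts DC offset at output, not no DC offset)
(C) alone accounts for all the evidence.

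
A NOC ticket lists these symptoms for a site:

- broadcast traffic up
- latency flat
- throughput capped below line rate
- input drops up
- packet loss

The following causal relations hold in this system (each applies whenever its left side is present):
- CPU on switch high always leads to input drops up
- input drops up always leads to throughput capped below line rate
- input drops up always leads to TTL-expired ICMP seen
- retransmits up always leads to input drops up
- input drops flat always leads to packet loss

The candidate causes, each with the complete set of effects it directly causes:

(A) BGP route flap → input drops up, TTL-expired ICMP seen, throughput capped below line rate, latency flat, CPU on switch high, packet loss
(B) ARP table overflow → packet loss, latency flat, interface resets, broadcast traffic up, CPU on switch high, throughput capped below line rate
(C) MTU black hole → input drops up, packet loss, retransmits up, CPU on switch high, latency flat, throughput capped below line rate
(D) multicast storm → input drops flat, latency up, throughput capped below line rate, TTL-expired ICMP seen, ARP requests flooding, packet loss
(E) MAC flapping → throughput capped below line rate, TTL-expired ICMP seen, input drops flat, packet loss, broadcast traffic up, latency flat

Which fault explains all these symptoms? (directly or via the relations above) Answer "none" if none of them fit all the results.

Per-candidate check:
(A) BGP route flap — broadcast traffic up miss; latency flat match; throughput capped below line rate match; input drops up match; packet loss match
(B) ARP table overflow — broadcast traffic up match; latency flat match; throughput capped below line rate match; input drops up match (through CPU on switch high → input drops up); packet loss match
(C) MTU black hole — broadcast traffic up miss; latency flat match; throughput capped below line rate match; input drops up match; packet loss match
(D) multicast storm — fails on broadcast traffic up, latency flat, input drops up (predicts latency up, not latency flat; predicts input drops flat, not input drops up)
(E) MAC flapping — broadcast traffic up match; latency flat match; throughput capped below line rate match; input drops up miss; packet loss match
(B) is the only candidate with no mismatches.

B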